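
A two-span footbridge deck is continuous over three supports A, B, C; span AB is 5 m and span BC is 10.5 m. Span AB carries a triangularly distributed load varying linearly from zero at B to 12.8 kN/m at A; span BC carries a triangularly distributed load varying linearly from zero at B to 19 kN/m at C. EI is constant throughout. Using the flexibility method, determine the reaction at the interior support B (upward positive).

R_B = 70.13 kN

Insert a hinge at B; M_B is the redundant, and each span becomes simply supported.
Rotations at B on the released spans (each span's end-slope, ×1/EI):
  span AB: triangular load, peak 12.8: 7w₀L³/(360EI) = 31.11/EI
  span BC: triangular load, peak 19: 7w₀L³/(360EI) = 427.7/EI
  relative rotation θ_0 = (31.11 + 427.7)/EI = 458.8/EI
A unit hogging moment at B produces rotation L₁/(3EI) + L₂/(3EI) = 5.167/EI.
Slope continuity at B: θ_0 = M_B·5.167/EI, so M_B = 458.8/5.167 = 88.8 kN·m (hogging).
Span AB, ΣM about A with M_B applied at B: R_B^{AB}·5 = 53.33 + 88.8, so R_B^{AB} = 28.43 kN and R_A = 32 − 28.43 = 3.574 kN.
Span BC, ΣM about C: R_B^{BC}·10.5 = 349.1 + 88.8, so R_B^{BC} = 41.71 kN and R_C = 99.75 − 41.71 = 58.04 kN.
R_B = 28.43 + 41.71 = 70.13 kN.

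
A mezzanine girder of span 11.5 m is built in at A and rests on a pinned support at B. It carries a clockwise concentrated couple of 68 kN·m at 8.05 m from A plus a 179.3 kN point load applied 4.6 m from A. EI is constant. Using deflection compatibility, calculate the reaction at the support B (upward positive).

R_B = 45.37 kN

Remove the prop at B; the released (primary) structure is a cantilever built in at A.
Primary-structure tip deflection at B by superposition:
  clockwise couple 68 at a = 8.05: M₀a(2L − a)/(2EI) = 4092/EI
  point load 179.3 at a = 4.6: Pa²(3L − a)/(6EI) = 18907/EI
  δ_0 = 22999/EI
Flexibility coefficient — unit upward force at B: δ_{BB} = L³/(3EI) = 507/EI.
The prop prevents deflection at B: R_B = δ_0/δ_{BB} = 22999/507 = 45.37 kN.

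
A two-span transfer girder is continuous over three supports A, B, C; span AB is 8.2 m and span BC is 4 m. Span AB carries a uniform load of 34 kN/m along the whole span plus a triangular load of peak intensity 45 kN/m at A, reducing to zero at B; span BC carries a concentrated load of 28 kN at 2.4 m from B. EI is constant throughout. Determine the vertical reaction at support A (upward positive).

R_A = 223.8 kN

Insert a hinge at B; M_B is the redundant, and each span becomes simply supported.
Discontinuity in slope at B on the released structure — sum the simple-span end rotations:
  span AB: UDL 34: wL³/(24EI) = 781.1/EI
  span AB: triangular load, peak 45: 7w₀L³/(360EI) = 482.4/EI
  span BC: point load 28 at a = 2.4: Pab(L + b)/(6LEI) = 25.09/EI
  relative rotation θ_0 = (1264 + 25.09)/EI = 1289/EI
A unit hogging moment at B produces rotation L₁/(3EI) + L₂/(3EI) = 4.067/EI.
Slope continuity at B: θ_0 = M_B·4.067/EI, so M_B = 1289/4.067 = 316.9 kN·m (hogging).
Span AB, ΣM about A with M_B applied at B: R_B^{AB}·8.2 = 1647 + 316.9, so R_B^{AB} = 239.5 kN and R_A = 463.3 − 239.5 = 223.8 kN.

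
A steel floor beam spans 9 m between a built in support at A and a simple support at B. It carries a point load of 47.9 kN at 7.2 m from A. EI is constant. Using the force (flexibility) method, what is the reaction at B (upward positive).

Remove the prop at B; the released (primary) structure is a cantilever built in at A.
Deflection at B on the released cantilever, summing each load's contribution:
  point load 47.9 at a = 7.2: Pa²(3L − a)/(6EI) = 8194/EI
Tip deflection under a unit load at B: L³/(3EI) = 243/EI.
Compatibility at B: δ_0 − R_B·δ_{BB} = 0, so R_B = 8194/243 = 33.72 kN.

R_B = 33.72 kN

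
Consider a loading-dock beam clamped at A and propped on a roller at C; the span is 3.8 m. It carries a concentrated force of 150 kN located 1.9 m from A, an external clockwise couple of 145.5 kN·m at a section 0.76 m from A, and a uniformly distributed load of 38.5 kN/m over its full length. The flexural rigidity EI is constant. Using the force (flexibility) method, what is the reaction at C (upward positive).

Remove the prop at C; the released (primary) structure is a cantilever built in at A.
Deflection at C on the released cantilever, summing each load's contribution:
  point load 150 at a = 1.9: Pa²(3L − a)/(6EI) = 857.4/EI
  clockwise couple 145.5 at a = 0.76: M₀a(2L − a)/(2EI) = 378.2/EI
  UDL 38.5: wL⁴/(8EI) = 1003/EI
  δ_0 = 2239/EI
Flexibility coefficient — unit upward force at C: δ_{CC} = L³/(3EI) = 18.29/EI.
The prop prevents deflection at C: R_C = δ_0/δ_{CC} = 2239/18.29 = 122.4 kN.

R_C = 122.4 kN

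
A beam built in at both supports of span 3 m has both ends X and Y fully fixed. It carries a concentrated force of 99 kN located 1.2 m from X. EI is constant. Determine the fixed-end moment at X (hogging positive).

Take the two fixed-end moments M_X, M_Y as redundants; the released structure is the simple span XY.
End rotations of the released simple span under the applied load (×1/EI):
  at X: point load 99 at a = 1.2: Pab(L + b)/(6LEI) = 57.02/EI
  at Y: point load 99 at a = 1.2: Pab(L + a)/(6LEI) = 49.9/EI
  θ_X0 = 57.02/EI,  θ_Y0 = 49.9/EI
Flexibility coefficients: a unit moment at one end gives L/(3EI) there and L/(6EI) at the far end, so f₁₁ = f₂₂ = 1/EI and f₁₂ = f₂₁ = 0.5/EI.
Compatibility — zero rotation at each built-in end:
  1 M_X + 0.5 M_Y = 57.02
  0.5 M_X + 1 M_Y = 49.9
Solving the pair gives M_X = 42.77 kN·m and M_Y = 28.51 kN·m (hogging).

M_X = 42.77 kN·m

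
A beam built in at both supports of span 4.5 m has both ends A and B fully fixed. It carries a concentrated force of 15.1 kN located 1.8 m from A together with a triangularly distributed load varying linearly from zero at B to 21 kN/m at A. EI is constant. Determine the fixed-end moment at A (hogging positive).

M_A = 31.05 kN·m

Take the two fixed-end moments M_A, M_B as redundants; the released structure is the simple span AB.
Simple-span end rotations at A and B under the given loads:
  at A: point load 15.1 at a = 1.8: Pab(L + b)/(6LEI) = 19.57/EI
  at B: point load 15.1 at a = 1.8: Pab(L + a)/(6LEI) = 17.12/EI
  at A: triangular load, peak 21: w₀L³/(45EI) = 42.52/EI
  at B: triangular load, peak 21: 7w₀L³/(360EI) = 37.21/EI
  θ_A0 = 62.09/EI,  θ_B0 = 54.33/EI
Flexibility coefficients: a unit moment at one end gives L/(3EI) there and L/(6EI) at the far end, so f₁₁ = f₂₂ = 1.5/EI and f₁₂ = f₂₁ = 0.75/EI.
Compatibility — zero rotation at each built-in end:
  1.5 M_A + 0.75 M_B = 62.09
  0.75 M_A + 1.5 M_B = 54.33
Solving the pair gives M_A = 31.05 kN·m and M_B = 20.7 kN·m (hogging).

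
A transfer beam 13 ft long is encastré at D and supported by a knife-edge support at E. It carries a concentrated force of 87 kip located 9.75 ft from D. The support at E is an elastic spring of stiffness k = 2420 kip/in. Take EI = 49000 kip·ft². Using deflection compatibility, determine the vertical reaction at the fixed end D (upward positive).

R_D = 32.07 kip

Take the reaction at E as the redundant and release it; the primary structure is a cantilever fixed at D.
Free-end deflection of the primary structure under the applied loading (downward +):
  point load 87 at a = 9.75: Pa²(3L − a)/(6EI) = 40318/EI
Tip deflection under a unit load at E: L³/(3EI) = 732.3/EI.
With EI = 49000 kip·ft²: δ_0 = 0.82282 ft and δ_{EE} = 0.014946 ft/kip.
Compatibility — the spring shortens by R_E/k under the reaction it provides: δ_0 − R_E·δ_{EE} = R_E/k. With 1/k = 1/(2420×12) ft/kip = 0.000034 ft/kip, R_E = δ_0 / (δ_{EE} + 1/k) = 0.82282 / (0.014946 + 0.000034) = 54.93 kip.
Vertical equilibrium: R_D = ΣP − R_E = 87 − 54.93 = 32.07 kip.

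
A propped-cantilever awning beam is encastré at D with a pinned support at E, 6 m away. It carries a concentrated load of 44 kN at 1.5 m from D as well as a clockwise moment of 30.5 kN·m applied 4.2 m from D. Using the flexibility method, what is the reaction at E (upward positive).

Choose R_E as the redundant. The primary structure is the cantilever fixed at D.
Primary-structure tip deflection at E by superposition:
  point load 44 at a = 1.5: Pa²(3L − a)/(6EI) = 272.2/EI
  clockwise couple 30.5 at a = 4.2: M₀a(2L − a)/(2EI) = 499.6/EI
  δ_0 = 771.8/EI
Flexibility coefficient — unit upward force at E: δ_{EE} = L³/(3EI) = 72/EI.
The prop prevents deflection at E: R_E = δ_0/δ_{EE} = 771.8/72 = 10.72 kN.

R_E = 10.72 kN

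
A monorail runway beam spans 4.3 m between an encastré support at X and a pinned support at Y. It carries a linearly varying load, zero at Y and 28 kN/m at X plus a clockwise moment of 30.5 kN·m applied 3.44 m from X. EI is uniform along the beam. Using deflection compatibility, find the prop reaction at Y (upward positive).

Remove the prop at Y; the released (primary) structure is a cantilever built in at X.
Deflection at Y on the released cantilever, summing each load's contribution:
  triangular load, peak 28 at the fixed end: w₀L⁴/(30EI) = 319.1/EI
  clockwise couple 30.5 at a = 3.44: M₀a(2L − a)/(2EI) = 270.7/EI
  δ_0 = 589.8/EI
Flexibility coefficient — unit upward force at Y: δ_{YY} = L³/(3EI) = 26.5/EI.
Compatibility at Y: δ_0 − R_Y·δ_{YY} = 0, so R_Y = 589.8/26.5 = 22.25 kN.

R_Y = 22.25 kN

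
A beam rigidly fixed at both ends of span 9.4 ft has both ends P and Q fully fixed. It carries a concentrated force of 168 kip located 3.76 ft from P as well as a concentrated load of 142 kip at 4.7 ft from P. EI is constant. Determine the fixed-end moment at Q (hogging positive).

Release both end moments; the primary structure is a simply-supported span PQ with redundants M_P and M_Q.
Simple-span end rotations at P and Q under the given loads:
  at P: point load 168 at a = 3.76: Pab(L + b)/(6LEI) = 950/EI
  at Q: point load 168 at a = 3.76: Pab(L + a)/(6LEI) = 831.3/EI
  at P: point load 142 at a = 4.7: Pab(L + b)/(6LEI) = 784.2/EI
  at Q: point load 142 at a = 4.7: Pab(L + a)/(6LEI) = 784.2/EI
  θ_P0 = 1734/EI,  θ_Q0 = 1615/EI
Flexibility coefficients: a unit moment at one end gives L/(3EI) there and L/(6EI) at the far end, so f₁₁ = f₂₂ = 3.133/EI and f₁₂ = f₂₁ = 1.567/EI.
Compatibility — zero rotation at each built-in end:
  3.133 M_P + 1.567 M_Q = 1734
  1.567 M_P + 3.133 M_Q = 1615
Solving the pair gives M_P = 394.3 kip·ft and M_Q = 318.5 kip·ft (hogging).

M_Q = 318.5 kip·ft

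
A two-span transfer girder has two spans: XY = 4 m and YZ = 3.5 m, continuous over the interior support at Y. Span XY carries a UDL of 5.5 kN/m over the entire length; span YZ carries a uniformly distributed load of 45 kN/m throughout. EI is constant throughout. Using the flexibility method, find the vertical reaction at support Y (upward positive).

R_Y = 110.1 kN

Insert a hinge at Y; M_Y is the redundant, and each span becomes simply supported.
Discontinuity in slope at Y on the released structure — sum the simple-span end rotations:
  span XY: UDL 5.5: wL³/(24EI) = 14.67/EI
  span YZ: UDL 45: wL³/(24EI) = 80.39/EI
  relative rotation θ_0 = (14.67 + 80.39)/EI = 95.06/EI
A unit hogging moment at Y produces rotation L₁/(3EI) + L₂/(3EI) = 2.5/EI.
Slope continuity at Y: θ_0 = M_Y·2.5/EI, so M_Y = 95.06/2.5 = 38.02 kN·m (hogging).
Span XY, ΣM about X with M_Y applied at Y: R_Y^{XY}·4 = 44 + 38.02, so R_Y^{XY} = 20.51 kN and R_X = 22 − 20.51 = 1.494 kN.
Span YZ, ΣM about Z: R_Y^{YZ}·3.5 = 275.6 + 38.02, so R_Y^{YZ} = 89.61 kN and R_Z = 157.5 − 89.61 = 67.89 kN.
R_Y = 20.51 + 89.61 = 110.1 kN.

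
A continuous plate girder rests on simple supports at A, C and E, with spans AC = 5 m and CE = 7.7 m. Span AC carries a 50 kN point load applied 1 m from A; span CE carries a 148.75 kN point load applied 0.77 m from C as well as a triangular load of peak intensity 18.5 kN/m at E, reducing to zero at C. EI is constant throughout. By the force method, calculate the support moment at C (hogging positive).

M_C = 107.6 kN·m

Insert a hinge at C; M_C is the redundant, and each span becomes simply supported.
End slopes at the hinge C, treating each span as simply supported:
  span AC: point load 50 at a = 1: Pab(L + a)/(6LEI) = 40/EI
  span CE: point load 148.75 at a = 0.77: Pab(L + b)/(6LEI) = 251.4/EI
  span CE: triangular load, peak 18.5: 7w₀L³/(360EI) = 164.2/EI
  relative rotation θ_0 = (40 + 415.6)/EI = 455.6/EI
A unit hogging moment at C produces rotation L₁/(3EI) + L₂/(3EI) = 4.233/EI.
Slope continuity at C: θ_0 = M_C·4.233/EI, so M_C = 455.6/4.233 = 107.6 kN·m (hogging).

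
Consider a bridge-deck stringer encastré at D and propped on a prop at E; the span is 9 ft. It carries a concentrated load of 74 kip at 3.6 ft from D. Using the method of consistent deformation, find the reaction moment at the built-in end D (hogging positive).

Choose R_E as the redundant. The primary structure is the cantilever fixed at D.
Primary-structure tip deflection at E by superposition:
  point load 74 at a = 3.6: Pa²(3L − a)/(6EI) = 3740/EI
Flexibility coefficient — unit upward force at E: δ_{EE} = L³/(3EI) = 243/EI.
The prop prevents deflection at E: R_E = δ_0/δ_{EE} = 3740/243 = 15.39 kip.
Moment equilibrium about D: M_D = Σ(load moments about D) − R_E·L = 266.4 − 15.39×9 = 127.9 kip·ft.

M_D = 127.9 kip·ft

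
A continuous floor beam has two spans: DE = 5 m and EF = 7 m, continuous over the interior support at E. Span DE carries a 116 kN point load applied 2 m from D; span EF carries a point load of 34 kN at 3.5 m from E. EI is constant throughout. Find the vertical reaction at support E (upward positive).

Insert a hinge at E; M_E is the redundant, and each span becomes simply supported.
Rotations at E on the released spans (each span's end-slope, ×1/EI):
  span DE: point load 116 at a = 2: Pab(L + a)/(6LEI) = 162.4/EI
  span EF: point load 34 at a = 3.5: Pab(L + b)/(6LEI) = 104.1/EI
  relative rotation θ_0 = (162.4 + 104.1)/EI = 266.5/EI
A unit hogging moment at E produces rotation L₁/(3EI) + L₂/(3EI) = 4/EI.
Compatibility: M_E·(L₁+L₂)/(3EI) = θ_0, giving M_E = 66.63 kN·m (hogging).
Span DE, ΣM about D with M_E applied at E: R_E^{DE}·5 = 232 + 66.63, so R_E^{DE} = 59.73 kN and R_D = 116 − 59.73 = 56.27 kN.
Span EF, ΣM about F: R_E^{EF}·7 = 119 + 66.63, so R_E^{EF} = 26.52 kN and R_F = 34 − 26.52 = 7.481 kN.
R_E = 59.73 + 26.52 = 86.25 kN.

R_E = 86.25 kN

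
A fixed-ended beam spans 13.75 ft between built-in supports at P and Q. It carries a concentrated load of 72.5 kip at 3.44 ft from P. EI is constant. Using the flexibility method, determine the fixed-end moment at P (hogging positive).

M_P = 140.2 kip·ft

Release both end moments; the primary structure is a simply-supported span PQ with redundants M_P and M_Q.
End rotations of the released simple span under the applied load (×1/EI):
  at P: point load 72.5 at a = 3.44: Pab(L + b)/(6LEI) = 749.9/EI
  at Q: point load 72.5 at a = 3.44: Pab(L + a)/(6LEI) = 535.8/EI
  θ_P0 = 749.9/EI,  θ_Q0 = 535.8/EI
Flexibility coefficients: a unit moment at one end gives L/(3EI) there and L/(6EI) at the far end, so f₁₁ = f₂₂ = 4.583/EI and f₁₂ = f₂₁ = 2.292/EI.
Compatibility — zero rotation at each built-in end:
  4.583 M_P + 2.292 M_Q = 749.9
  2.292 M_P + 4.583 M_Q = 535.8
Solving the pair gives M_P = 140.2 kip·ft and M_Q = 46.79 kip·ft (hogging).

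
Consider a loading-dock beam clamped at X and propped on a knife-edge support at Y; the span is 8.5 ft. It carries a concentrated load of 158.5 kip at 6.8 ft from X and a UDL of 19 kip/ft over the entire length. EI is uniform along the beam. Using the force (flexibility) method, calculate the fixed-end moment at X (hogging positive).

Release the roller at Y. Primary structure: cantilever fixed at X.
Free-end deflection of the primary structure under the applied loading (downward +):
  point load 158.5 at a = 6.8: Pa²(3L − a)/(6EI) = 22842/EI
  UDL 19: wL⁴/(8EI) = 12398/EI
  δ_0 = 35240/EI
Tip deflection under a unit load at Y: L³/(3EI) = 204.7/EI.
The prop prevents deflection at Y: R_Y = δ_0/δ_{YY} = 35240/204.7 = 172.1 kip.
Moment equilibrium about X: M_X = Σ(load moments about X) − R_Y·L = 1764 − 172.1×8.5 = 300.9 kip·ft.

M_X = 300.9 kip·ft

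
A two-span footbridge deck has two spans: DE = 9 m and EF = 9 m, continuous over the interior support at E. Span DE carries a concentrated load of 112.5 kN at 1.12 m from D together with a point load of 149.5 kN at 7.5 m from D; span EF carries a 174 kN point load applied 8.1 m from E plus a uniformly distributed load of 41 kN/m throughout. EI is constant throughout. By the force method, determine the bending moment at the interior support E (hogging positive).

M_E = 363 kN·m

Release continuity at E by inserting a hinge; the redundant is the internal moment M_E. The primary structure is two simply-supported spans DE and EF.
End slopes at the hinge E, treating each span as simply supported:
  span DE: point load 112.5 at a = 1.12: Pab(L + a)/(6LEI) = 186.1/EI
  span DE: point load 149.5 at a = 7.5: Pab(L + a)/(6LEI) = 513.9/EI
  span EF: point load 174 at a = 8.1: Pab(L + b)/(6LEI) = 232.6/EI
  span EF: UDL 41: wL³/(24EI) = 1245/EI
  relative rotation θ_0 = (700 + 1478)/EI = 2178/EI
A unit hogging moment at E produces rotation L₁/(3EI) + L₂/(3EI) = 6/EI.
Slope continuity at E: θ_0 = M_E·6/EI, so M_E = 2178/6 = 363 kN·m (hogging).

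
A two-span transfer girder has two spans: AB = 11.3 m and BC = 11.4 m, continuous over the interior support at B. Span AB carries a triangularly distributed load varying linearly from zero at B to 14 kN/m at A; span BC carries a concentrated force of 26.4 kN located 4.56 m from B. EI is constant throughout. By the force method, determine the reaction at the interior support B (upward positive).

R_B = 56.47 kN

Release continuity at B by inserting a hinge; the redundant is the internal moment M_B. The primary structure is two simply-supported spans AB and BC.
End slopes at the hinge B, treating each span as simply supported:
  span AB: triangular load, peak 14: 7w₀L³/(360EI) = 392.8/EI
  span BC: point load 26.4 at a = 4.56: Pab(L + b)/(6LEI) = 219.6/EI
  relative rotation θ_0 = (392.8 + 219.6)/EI = 612.4/EI
A unit hogging moment at B produces rotation L₁/(3EI) + L₂/(3EI) = 7.567/EI.
Slope continuity at B: θ_0 = M_B·7.567/EI, so M_B = 612.4/7.567 = 80.93 kN·m (hogging).
Span AB, ΣM about A with M_B applied at B: R_B^{AB}·11.3 = 297.9 + 80.93, so R_B^{AB} = 33.53 kN and R_A = 79.1 − 33.53 = 45.57 kN.
Span BC, ΣM about C: R_B^{BC}·11.4 = 180.6 + 80.93, so R_B^{BC} = 22.94 kN and R_C = 26.4 − 22.94 = 3.461 kN.
R_B = 33.53 + 22.94 = 56.47 kN.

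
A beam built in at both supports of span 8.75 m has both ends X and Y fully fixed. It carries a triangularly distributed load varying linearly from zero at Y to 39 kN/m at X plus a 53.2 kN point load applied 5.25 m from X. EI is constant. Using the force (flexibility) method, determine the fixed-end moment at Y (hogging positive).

M_Y = 166.6 kN·m

Take the two fixed-end moments M_X, M_Y as redundants; the released structure is the simple span XY.
Simple-span end rotations at X and Y under the given loads:
  at X: triangular load, peak 39: w₀L³/(45EI) = 580.6/EI
  at Y: triangular load, peak 39: 7w₀L³/(360EI) = 508/EI
  at X: point load 53.2 at a = 5.25: Pab(L + b)/(6LEI) = 228.1/EI
  at Y: point load 53.2 at a = 5.25: Pab(L + a)/(6LEI) = 260.7/EI
  θ_X0 = 808.7/EI,  θ_Y0 = 768.7/EI
Flexibility coefficients: a unit moment at one end gives L/(3EI) there and L/(6EI) at the far end, so f₁₁ = f₂₂ = 2.917/EI and f₁₂ = f₂₁ = 1.458/EI.
Compatibility — zero rotation at each built-in end:
  2.917 M_X + 1.458 M_Y = 808.7
  1.458 M_X + 2.917 M_Y = 768.7
Solving the pair gives M_X = 194 kN·m and M_Y = 166.6 kN·m (hogging).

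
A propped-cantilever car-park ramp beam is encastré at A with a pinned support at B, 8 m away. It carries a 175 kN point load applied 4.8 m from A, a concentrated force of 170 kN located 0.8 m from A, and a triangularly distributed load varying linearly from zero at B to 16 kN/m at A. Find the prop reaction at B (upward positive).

R_B = 90.86 kN

Release the roller at B. Primary structure: cantilever fixed at A.
Deflection at B on the released cantilever, summing each load's contribution:
  point load 175 at a = 4.8: Pa²(3L − a)/(6EI) = 12902/EI
  point load 170 at a = 0.8: Pa²(3L − a)/(6EI) = 420.7/EI
  triangular load, peak 16 at the fixed end: w₀L⁴/(30EI) = 2185/EI
  δ_0 = 15508/EI
Tip deflection under a unit load at B: L³/(3EI) = 170.7/EI.
The prop prevents deflection at B: R_B = δ_0/δ_{BB} = 15508/170.7 = 90.86 kN.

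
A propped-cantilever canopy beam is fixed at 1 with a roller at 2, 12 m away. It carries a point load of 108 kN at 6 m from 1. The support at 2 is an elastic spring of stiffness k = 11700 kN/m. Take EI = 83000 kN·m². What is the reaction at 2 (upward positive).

Remove the prop at 2; the released (primary) structure is a cantilever built in at 1.
Deflection at 2 on the released cantilever, summing each load's contribution:
  point load 108 at a = 6: Pa²(3L − a)/(6EI) = 19440/EI
Tip deflection under a unit load at 2: L³/(3EI) = 576/EI.
With EI = 83000 kN·m²: δ_0 = 0.23422 m and δ_{22} = 0.00694 m/kN.
Compatibility — the spring shortens by R_2/k under the reaction it provides: δ_0 − R_2·δ_{22} = R_2/k. With 1/k = 0.000085 m/kN, R_2 = δ_0 / (δ_{22} + 1/k) = 0.23422 / (0.00694 + 0.000085) = 33.34 kN.

R_2 = 33.34 kN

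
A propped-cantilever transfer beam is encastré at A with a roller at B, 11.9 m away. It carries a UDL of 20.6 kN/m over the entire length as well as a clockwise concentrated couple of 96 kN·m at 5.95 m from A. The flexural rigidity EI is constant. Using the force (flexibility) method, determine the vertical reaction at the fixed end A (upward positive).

R_A = 144.1 kN

Remove the prop at B; the released (primary) structure is a cantilever built in at A.
Free-end deflection of the primary structure under the applied loading (downward +):
  UDL 20.6: wL⁴/(8EI) = 51637/EI
  clockwise couple 96 at a = 5.95: M₀a(2L − a)/(2EI) = 5098/EI
  δ_0 = 56735/EI
Flexibility coefficient — unit upward force at B: δ_{BB} = L³/(3EI) = 561.7/EI.
The prop prevents deflection at B: R_B = δ_0/δ_{BB} = 56735/561.7 = 101 kN.
Vertical equilibrium: R_A = ΣP − R_B = 245.1 − 101 = 144.1 kN.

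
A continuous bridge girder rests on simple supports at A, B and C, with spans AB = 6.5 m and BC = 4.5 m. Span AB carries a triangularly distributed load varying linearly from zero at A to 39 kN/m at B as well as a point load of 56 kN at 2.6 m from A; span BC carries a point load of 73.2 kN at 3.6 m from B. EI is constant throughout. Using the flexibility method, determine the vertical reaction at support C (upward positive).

R_C = 33.23 kN

Insert a hinge at B; M_B is the redundant, and each span becomes simply supported.
End slopes at the hinge B, treating each span as simply supported:
  span AB: triangular load, peak 39: w₀L³/(45EI) = 238/EI
  span AB: point load 56 at a = 2.6: Pab(L + a)/(6LEI) = 132.5/EI
  span BC: point load 73.2 at a = 3.6: Pab(L + b)/(6LEI) = 47.43/EI
  relative rotation θ_0 = (370.5 + 47.43)/EI = 417.9/EI
A unit hogging moment at B produces rotation L₁/(3EI) + L₂/(3EI) = 3.667/EI.
Slope continuity at B: θ_0 = M_B·3.667/EI, so M_B = 417.9/3.667 = 114 kN·m (hogging).
Span BC, ΣM about C: R_B^{BC}·4.5 = 65.88 + 114, so R_B^{BC} = 39.97 kN and R_C = 73.2 − 39.97 = 33.23 kN.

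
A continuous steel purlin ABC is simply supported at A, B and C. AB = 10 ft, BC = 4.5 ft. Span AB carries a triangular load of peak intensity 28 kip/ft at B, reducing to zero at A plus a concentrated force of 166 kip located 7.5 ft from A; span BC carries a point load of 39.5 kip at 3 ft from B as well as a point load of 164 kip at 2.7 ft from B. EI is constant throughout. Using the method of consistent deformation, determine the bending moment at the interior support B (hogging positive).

M_B = 363.2 kip·ft

Insert a hinge at B; M_B is the redundant, and each span becomes simply supported.
End slopes at the hinge B, treating each span as simply supported:
  span AB: triangular load, peak 28: w₀L³/(45EI) = 622.2/EI
  span AB: point load 166 at a = 7.5: Pab(L + a)/(6LEI) = 907.8/EI
  span BC: point load 39.5 at a = 3: Pab(L + b)/(6LEI) = 39.5/EI
  span BC: point load 164 at a = 2.7: Pab(L + b)/(6LEI) = 186/EI
  relative rotation θ_0 = (1530 + 225.5)/EI = 1756/EI
A unit hogging moment at B produces rotation L₁/(3EI) + L₂/(3EI) = 4.833/EI.
Compatibility: M_B·(L₁+L₂)/(3EI) = θ_0, giving M_B = 363.2 kip·ft (hogging).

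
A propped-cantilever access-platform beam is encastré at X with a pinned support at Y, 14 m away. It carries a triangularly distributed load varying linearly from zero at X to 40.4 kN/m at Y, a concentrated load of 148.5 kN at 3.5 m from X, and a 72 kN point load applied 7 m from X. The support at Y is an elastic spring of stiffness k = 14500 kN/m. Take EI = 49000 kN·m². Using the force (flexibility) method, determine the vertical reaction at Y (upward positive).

R_Y = 190.1 kN

Remove the prop at Y; the released (primary) structure is a cantilever built in at X.
Free-end deflection of the primary structure under the applied loading (downward +):
  triangular load, peak 40.4 at the free end: 11w₀L⁴/(120EI) = 142267/EI
  point load 148.5 at a = 3.5: Pa²(3L − a)/(6EI) = 11673/EI
  point load 72 at a = 7: Pa²(3L − a)/(6EI) = 20580/EI
  δ_0 = 174520/EI
Flexibility coefficient — unit upward force at Y: δ_{YY} = L³/(3EI) = 914.7/EI.
With EI = 49000 kN·m²: δ_0 = 3.5616 m and δ_{YY} = 0.018667 m/kN.
Compatibility — the spring shortens by R_Y/k under the reaction it provides: δ_0 − R_Y·δ_{YY} = R_Y/k. With 1/k = 0.000069 m/kN, R_Y = δ_0 / (δ_{YY} + 1/k) = 3.5616 / (0.018667 + 0.000069) = 190.1 kN.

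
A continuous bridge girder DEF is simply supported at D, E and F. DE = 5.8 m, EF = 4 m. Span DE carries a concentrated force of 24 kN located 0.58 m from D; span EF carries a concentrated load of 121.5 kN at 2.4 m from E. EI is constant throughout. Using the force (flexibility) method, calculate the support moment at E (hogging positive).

M_E = 37.4 kN·m

Insert a hinge at E; M_E is the redundant, and each span becomes simply supported.
End slopes at the hinge E, treating each span as simply supported:
  span DE: point load 24 at a = 0.58: Pab(L + a)/(6LEI) = 13.32/EI
  span EF: point load 121.5 at a = 2.4: Pab(L + b)/(6LEI) = 108.9/EI
  relative rotation θ_0 = (13.32 + 108.9)/EI = 122.2/EI
A unit hogging moment at E produces rotation L₁/(3EI) + L₂/(3EI) = 3.267/EI.
Slope continuity at E: θ_0 = M_E·3.267/EI, so M_E = 122.2/3.267 = 37.4 kN·m (hogging).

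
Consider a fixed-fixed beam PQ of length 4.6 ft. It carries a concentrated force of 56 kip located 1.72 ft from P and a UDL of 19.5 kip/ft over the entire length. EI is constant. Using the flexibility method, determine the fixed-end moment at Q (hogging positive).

M_Q = 56.93 kip·ft

Release both end moments; the primary structure is a simply-supported span PQ with redundants M_P and M_Q.
Simple-span end rotations at P and Q under the given loads:
  at P: point load 56 at a = 1.72: Pab(L + b)/(6LEI) = 75.18/EI
  at Q: point load 56 at a = 1.72: Pab(L + a)/(6LEI) = 63.52/EI
  at P: UDL 19.5: wL³/(24EI) = 79.09/EI
  at Q: UDL 19.5: wL³/(24EI) = 79.09/EI
  θ_P0 = 154.3/EI,  θ_Q0 = 142.6/EI
Flexibility coefficients: a unit moment at one end gives L/(3EI) there and L/(6EI) at the far end, so f₁₁ = f₂₂ = 1.533/EI and f₁₂ = f₂₁ = 0.7667/EI.
Compatibility — zero rotation at each built-in end:
  1.533 M_P + 0.7667 M_Q = 154.3
  0.7667 M_P + 1.533 M_Q = 142.6
Solving the pair gives M_P = 72.14 kip·ft and M_Q = 56.93 kip·ft (hogging).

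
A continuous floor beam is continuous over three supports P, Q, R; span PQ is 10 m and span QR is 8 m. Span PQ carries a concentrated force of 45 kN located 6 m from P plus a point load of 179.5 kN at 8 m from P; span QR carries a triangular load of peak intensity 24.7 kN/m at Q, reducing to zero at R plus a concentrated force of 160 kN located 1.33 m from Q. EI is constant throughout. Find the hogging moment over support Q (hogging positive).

M_Q = 310.7 kN·m

Release continuity at Q by inserting a hinge; the redundant is the internal moment M_Q. The primary structure is two simply-supported spans PQ and QR.
Rotations at Q on the released spans (each span's end-slope, ×1/EI):
  span PQ: point load 45 at a = 6: Pab(L + a)/(6LEI) = 288/EI
  span PQ: point load 179.5 at a = 8: Pab(L + a)/(6LEI) = 861.6/EI
  span QR: triangular load, peak 24.7: w₀L³/(45EI) = 281/EI
  span QR: point load 160 at a = 1.33: Pab(L + b)/(6LEI) = 433.8/EI
  relative rotation θ_0 = (1150 + 714.8)/EI = 1864/EI
A unit hogging moment at Q produces rotation L₁/(3EI) + L₂/(3EI) = 6/EI.
Slope continuity at Q: θ_0 = M_Q·6/EI, so M_Q = 1864/6 = 310.7 kN·m (hogging).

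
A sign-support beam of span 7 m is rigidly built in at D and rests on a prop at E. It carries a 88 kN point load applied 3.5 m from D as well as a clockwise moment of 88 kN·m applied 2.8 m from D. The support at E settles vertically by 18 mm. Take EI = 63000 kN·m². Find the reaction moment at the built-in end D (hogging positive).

Take the reaction at E as the redundant and release it; the primary structure is a cantilever fixed at D.
Free-end deflection of the primary structure under the applied loading (downward +):
  point load 88 at a = 3.5: Pa²(3L − a)/(6EI) = 3144/EI
  clockwise couple 88 at a = 2.8: M₀a(2L − a)/(2EI) = 1380/EI
  δ_0 = 4524/EI
Flexibility coefficient — unit upward force at E: δ_{EE} = L³/(3EI) = 114.3/EI.
With EI = 63000 kN·m²: δ_0 = 0.07181 m and δ_{EE} = 0.001815 m/kN.
Compatibility — the beam at E must follow the support down by 0.018 m: δ_0 − R_E·δ_{EE} = 0.018, so R_E = (0.07181 − 0.018)/0.001815 = 29.65 kN.
Moment equilibrium about D: M_D = Σ(load moments about D) − R_E·L = 396 − 29.65×7 = 188.4 kN·m.

M_D = 188.4 kN·m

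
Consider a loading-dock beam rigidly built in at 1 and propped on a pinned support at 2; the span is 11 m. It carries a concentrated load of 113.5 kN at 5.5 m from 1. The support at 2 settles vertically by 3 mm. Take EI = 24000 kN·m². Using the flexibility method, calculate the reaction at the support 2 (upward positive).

Take the reaction at 2 as the redundant and release it; the primary structure is a cantilever fixed at 1.
Primary-structure tip deflection at 2 by superposition:
  point load 113.5 at a = 5.5: Pa²(3L − a)/(6EI) = 15736/EI
Flexibility coefficient — unit upward force at 2: δ_{22} = L³/(3EI) = 443.7/EI.
With EI = 24000 kN·m²: δ_0 = 0.65568 m and δ_{22} = 0.018486 m/kN.
Compatibility — the beam at 2 must follow the support down by 0.003 m: δ_0 − R_2·δ_{22} = 0.003, so R_2 = (0.65568 − 0.003)/0.018486 = 35.31 kN.

R_2 = 35.31 kN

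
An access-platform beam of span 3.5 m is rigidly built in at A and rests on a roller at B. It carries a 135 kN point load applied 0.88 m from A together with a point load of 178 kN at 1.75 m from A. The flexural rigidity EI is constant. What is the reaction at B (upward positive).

Take the reaction at B as the redundant and release it; the primary structure is a cantilever fixed at A.
Deflection at B on the released cantilever, summing each load's contribution:
  point load 135 at a = 0.88: Pa²(3L − a)/(6EI) = 167.6/EI
  point load 178 at a = 1.75: Pa²(3L − a)/(6EI) = 795/EI
  δ_0 = 962.6/EI
Tip deflection under a unit load at B: L³/(3EI) = 14.29/EI.
The prop prevents deflection at B: R_B = δ_0/δ_{BB} = 962.6/14.29 = 67.35 kN.

R_B = 67.35 kN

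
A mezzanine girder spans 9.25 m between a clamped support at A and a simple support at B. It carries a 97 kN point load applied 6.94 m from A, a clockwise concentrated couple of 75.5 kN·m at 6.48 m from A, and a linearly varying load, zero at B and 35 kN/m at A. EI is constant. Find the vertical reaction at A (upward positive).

R_A = 153.9 kN

Take the reaction at B as the redundant and release it; the primary structure is a cantilever fixed at A.
Free-end deflection of the primary structure under the applied loading (downward +):
  point load 97 at a = 6.94: Pa²(3L − a)/(6EI) = 16204/EI
  clockwise couple 75.5 at a = 6.48: M₀a(2L − a)/(2EI) = 2940/EI
  triangular load, peak 35 at the fixed end: w₀L⁴/(30EI) = 8541/EI
  δ_0 = 27685/EI
Tip deflection under a unit load at B: L³/(3EI) = 263.8/EI.
The prop prevents deflection at B: R_B = δ_0/δ_{BB} = 27685/263.8 = 104.9 kN.
Vertical equilibrium: R_A = ΣP − R_B = 258.9 − 104.9 = 153.9 kN.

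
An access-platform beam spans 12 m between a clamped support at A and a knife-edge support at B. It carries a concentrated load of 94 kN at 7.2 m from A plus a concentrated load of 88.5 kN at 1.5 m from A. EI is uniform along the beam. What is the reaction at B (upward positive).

Take the reaction at B as the redundant and release it; the primary structure is a cantilever fixed at A.
Primary-structure tip deflection at B by superposition:
  point load 94 at a = 7.2: Pa²(3L − a)/(6EI) = 23390/EI
  point load 88.5 at a = 1.5: Pa²(3L − a)/(6EI) = 1145/EI
  δ_0 = 24535/EI
Tip deflection under a unit load at B: L³/(3EI) = 576/EI.
Compatibility at B: δ_0 − R_B·δ_{BB} = 0, so R_B = 24535/576 = 42.6 kN.

R_B = 42.6 kN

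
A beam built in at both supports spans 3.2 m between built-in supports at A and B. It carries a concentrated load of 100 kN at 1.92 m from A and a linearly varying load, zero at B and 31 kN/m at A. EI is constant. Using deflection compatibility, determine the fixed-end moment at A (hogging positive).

M_A = 46.59 kN·m

Take the two fixed-end moments M_A, M_B as redundants; the released structure is the simple span AB.
End rotations of the released simple span under the applied load (×1/EI):
  at A: point load 100 at a = 1.92: Pab(L + b)/(6LEI) = 57.34/EI
  at B: point load 100 at a = 1.92: Pab(L + a)/(6LEI) = 65.54/EI
  at A: triangular load, peak 31: w₀L³/(45EI) = 22.57/EI
  at B: triangular load, peak 31: 7w₀L³/(360EI) = 19.75/EI
  θ_A0 = 79.92/EI,  θ_B0 = 85.29/EI
Flexibility coefficients: a unit moment at one end gives L/(3EI) there and L/(6EI) at the far end, so f₁₁ = f₂₂ = 1.067/EI and f₁₂ = f₂₁ = 0.5333/EI.
Compatibility — zero rotation at each built-in end:
  1.067 M_A + 0.5333 M_B = 79.92
  0.5333 M_A + 1.067 M_B = 85.29
Solving the pair gives M_A = 46.59 kN·m and M_B = 56.66 kN·m (hogging).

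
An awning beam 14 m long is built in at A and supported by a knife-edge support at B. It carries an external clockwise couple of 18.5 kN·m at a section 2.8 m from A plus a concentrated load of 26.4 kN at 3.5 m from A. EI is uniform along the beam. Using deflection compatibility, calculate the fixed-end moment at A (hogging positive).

Choose R_B as the redundant. The primary structure is the cantilever fixed at A.
Free-end deflection of the primary structure under the applied loading (downward +):
  clockwise couple 18.5 at a = 2.8: M₀a(2L − a)/(2EI) = 652.7/EI
  point load 26.4 at a = 3.5: Pa²(3L − a)/(6EI) = 2075/EI
  δ_0 = 2728/EI
Flexibility coefficient — unit upward force at B: δ_{BB} = L³/(3EI) = 914.7/EI.
Compatibility at B: δ_0 − R_B·δ_{BB} = 0, so R_B = 2728/914.7 = 2.982 kN.
Moment equilibrium about A: M_A = Σ(load moments about A) − R_B·L = 110.9 − 2.982×14 = 69.15 kN·m.

M_A = 69.15 kN·m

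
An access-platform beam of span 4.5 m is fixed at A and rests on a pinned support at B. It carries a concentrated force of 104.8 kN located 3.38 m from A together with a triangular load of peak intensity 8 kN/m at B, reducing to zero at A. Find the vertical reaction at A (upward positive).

R_A = 46.42 kN

Choose R_B as the redundant. The primary structure is the cantilever fixed at A.
Deflection at B on the released cantilever, summing each load's contribution:
  point load 104.8 at a = 3.38: Pa²(3L − a)/(6EI) = 2019/EI
  triangular load, peak 8 at the free end: 11w₀L⁴/(120EI) = 300.7/EI
  δ_0 = 2320/EI
Flexibility coefficient — unit upward force at B: δ_{BB} = L³/(3EI) = 30.38/EI.
Compatibility at B: δ_0 − R_B·δ_{BB} = 0, so R_B = 2320/30.38 = 76.38 kN.
Vertical equilibrium: R_A = ΣP − R_B = 122.8 − 76.38 = 46.42 kN.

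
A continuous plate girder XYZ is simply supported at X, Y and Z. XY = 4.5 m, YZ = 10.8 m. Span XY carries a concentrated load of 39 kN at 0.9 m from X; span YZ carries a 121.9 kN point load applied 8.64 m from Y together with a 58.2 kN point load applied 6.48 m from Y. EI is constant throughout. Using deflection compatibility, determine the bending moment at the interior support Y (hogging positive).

M_Y = 168.7 kN·m

Release continuity at Y by inserting a hinge; the redundant is the internal moment M_Y. The primary structure is two simply-supported spans XY and YZ.
Discontinuity in slope at Y on the released structure — sum the simple-span end rotations:
  span XY: point load 39 at a = 0.9: Pab(L + a)/(6LEI) = 25.27/EI
  span YZ: point load 121.9 at a = 8.64: Pab(L + b)/(6LEI) = 455/EI
  span YZ: point load 58.2 at a = 6.48: Pab(L + b)/(6LEI) = 380.2/EI
  relative rotation θ_0 = (25.27 + 835.1)/EI = 860.4/EI
A unit hogging moment at Y produces rotation L₁/(3EI) + L₂/(3EI) = 5.1/EI.
Slope continuity at Y: θ_0 = M_Y·5.1/EI, so M_Y = 860.4/5.1 = 168.7 kN·m (hogging).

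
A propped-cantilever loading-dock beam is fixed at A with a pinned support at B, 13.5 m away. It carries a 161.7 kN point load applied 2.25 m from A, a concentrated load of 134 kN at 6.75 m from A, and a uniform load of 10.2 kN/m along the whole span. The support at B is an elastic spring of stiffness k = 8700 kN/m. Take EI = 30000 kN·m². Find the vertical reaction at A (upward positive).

Remove the prop at B; the released (primary) structure is a cantilever built in at A.
Free-end deflection of the primary structure under the applied loading (downward +):
  point load 161.7 at a = 2.25: Pa²(3L − a)/(6EI) = 5219/EI
  point load 134 at a = 6.75: Pa²(3L − a)/(6EI) = 34343/EI
  UDL 10.2: wL⁴/(8EI) = 42349/EI
  δ_0 = 81911/EI
Tip deflection under a unit load at B: L³/(3EI) = 820.1/EI.
With EI = 30000 kN·m²: δ_0 = 2.7304 m and δ_{BB} = 0.027338 m/kN.
Compatibility — the spring shortens by R_B/k under the reaction it provides: δ_0 − R_B·δ_{BB} = R_B/k. With 1/k = 0.000115 m/kN, R_B = δ_0 / (δ_{BB} + 1/k) = 2.7304 / (0.027338 + 0.000115) = 99.46 kN.
Vertical equilibrium: R_A = ΣP − R_B = 433.4 − 99.46 = 333.9 kN.

R_A = 333.9 kN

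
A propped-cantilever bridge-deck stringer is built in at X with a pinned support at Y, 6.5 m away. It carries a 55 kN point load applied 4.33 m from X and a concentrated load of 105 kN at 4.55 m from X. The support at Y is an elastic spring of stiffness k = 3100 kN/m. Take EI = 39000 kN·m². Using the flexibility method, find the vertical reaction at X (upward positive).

R_X = 82.94 kN

Remove the prop at Y; the released (primary) structure is a cantilever built in at X.
Free-end deflection of the primary structure under the applied loading (downward +):
  point load 55 at a = 4.33: Pa²(3L − a)/(6EI) = 2607/EI
  point load 105 at a = 4.55: Pa²(3L − a)/(6EI) = 5416/EI
  δ_0 = 8023/EI
Tip deflection under a unit load at Y: L³/(3EI) = 91.54/EI.
With EI = 39000 kN·m²: δ_0 = 0.20573 m and δ_{YY} = 0.002347 m/kN.
Compatibility — the spring shortens by R_Y/k under the reaction it provides: δ_0 − R_Y·δ_{YY} = R_Y/k. With 1/k = 0.000323 m/kN, R_Y = δ_0 / (δ_{YY} + 1/k) = 0.20573 / (0.002347 + 0.000323) = 77.06 kN.
Vertical equilibrium: R_X = ΣP − R_Y = 160 − 77.06 = 82.94 kN.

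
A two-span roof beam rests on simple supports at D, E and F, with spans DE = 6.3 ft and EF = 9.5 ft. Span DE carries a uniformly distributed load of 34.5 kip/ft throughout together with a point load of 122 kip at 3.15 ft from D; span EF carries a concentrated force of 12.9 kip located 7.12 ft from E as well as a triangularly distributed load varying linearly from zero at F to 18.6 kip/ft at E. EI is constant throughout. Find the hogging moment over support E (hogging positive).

M_E = 201.6 kip·ft

Take M_E as the redundant. Released structure: two simple spans DE and EF with a hinge at E.
Rotations at E on the released spans (each span's end-slope, ×1/EI):
  span DE: UDL 34.5: wL³/(24EI) = 359.4/EI
  span DE: point load 122 at a = 3.15: Pab(L + a)/(6LEI) = 302.6/EI
  span EF: point load 12.9 at a = 7.12: Pab(L + b)/(6LEI) = 45.56/EI
  span EF: triangular load, peak 18.6: w₀L³/(45EI) = 354.4/EI
  relative rotation θ_0 = (662.1 + 399.9)/EI = 1062/EI
A unit hogging moment at E produces rotation L₁/(3EI) + L₂/(3EI) = 5.267/EI.
Compatibility: M_E·(L₁+L₂)/(3EI) = θ_0, giving M_E = 201.6 kip·ft (hogging).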